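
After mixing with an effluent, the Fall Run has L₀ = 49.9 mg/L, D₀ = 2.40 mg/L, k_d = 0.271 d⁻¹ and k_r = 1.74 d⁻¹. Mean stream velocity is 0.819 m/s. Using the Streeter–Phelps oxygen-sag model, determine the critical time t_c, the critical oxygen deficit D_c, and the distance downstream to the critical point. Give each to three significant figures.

With k_r/k_d = 6.421 and 1 − D₀(k_r−k_d)/(k_d L₀) = 0.7393,
t_c = ln(6.421 × 0.7393) / (1.74 − 0.271) = ln(4.747) / 1.469 = 1.557/1.469 = 1.060 d.
L(t_c) = L₀ e^(−k_d t_c) = 49.9 × 0.7503 = 37.44 mg/L, and at the critical point k_r D_c = k_d L, so D_c = (0.271/1.74) × 37.44 = 5.831 mg/L.
x_c = v t_c = 0.819 m/s × 1.060 d × 86400 s/d = 75020 m ≈ 75.0 km.

t_c ≈ 1.06 d; D_c ≈ 5.83 mg/L; x_c ≈ 75.0 km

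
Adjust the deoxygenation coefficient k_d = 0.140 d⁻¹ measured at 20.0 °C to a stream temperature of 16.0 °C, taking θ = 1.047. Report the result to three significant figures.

k_d(T₂) = k_d(T₁) · θ^(T₂−T₁) = 0.140 × 1.047^(16.0−20.0)
= 0.140 × 1.047^-4.00 = 0.140 × 0.8322 = 0.1165 d⁻¹.

k_d ≈ 0.117 d⁻¹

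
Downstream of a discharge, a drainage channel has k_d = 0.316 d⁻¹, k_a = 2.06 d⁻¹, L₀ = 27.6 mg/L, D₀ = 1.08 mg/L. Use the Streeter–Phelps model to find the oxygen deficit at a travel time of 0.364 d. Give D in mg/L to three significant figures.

D ≈ 2.61 mg/L

k_d L₀/(k_a−k_d) = 0.316×27.6/(2.06−0.316) = 8.722/1.744 = 5.001 mg/L.
e^(−k_d t) = e^(−0.316×0.3640) = 0.8913; e^(−k_a t) = e^(−2.06×0.3640) = 0.4724.
D = 5.001 × (0.8913 − 0.4724) + 1.08 × 0.4724 = 2.095 + 0.5102 = 2.605 mg/L.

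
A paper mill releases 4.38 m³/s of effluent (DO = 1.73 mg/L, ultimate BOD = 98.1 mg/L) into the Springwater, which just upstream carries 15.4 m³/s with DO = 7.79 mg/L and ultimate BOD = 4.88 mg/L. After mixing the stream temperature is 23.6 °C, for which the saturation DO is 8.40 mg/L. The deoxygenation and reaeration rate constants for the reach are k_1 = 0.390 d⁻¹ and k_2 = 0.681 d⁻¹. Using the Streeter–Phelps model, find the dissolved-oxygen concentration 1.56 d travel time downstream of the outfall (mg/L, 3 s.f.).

Mixed DO = (15.4×7.79 + 4.38×1.73)/(15.4+4.38) = 127.5/19.78 = 6.448 mg/L.
Mixed L₀ = (15.4×4.88 + 4.38×98.1)/(19.78) = 504.8/19.78 = 25.52 mg/L.
Initial deficit D₀ = C_s − DO₀ = 8.40 − 6.448 = 1.952 mg/L.
D(1.56) = [0.390×25.52/(0.681−0.390)](e^(−0.390×1.56) − e^(−0.681×1.56)) + 1.952 e^(−0.681×1.56)
= 34.21 × (0.5442 − 0.3456) + 1.952 × 0.3456 = 7.467 mg/L.
DO = 8.40 − 7.467 = 0.9328 mg/L.

DO ≈ 0.933 mg/L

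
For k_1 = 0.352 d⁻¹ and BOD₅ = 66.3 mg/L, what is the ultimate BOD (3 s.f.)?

BOD₅ = L₀(1 − e^(−5k_1)) ⇒ L₀ = BOD₅ / (1 − e^(−5×0.352))
= 66.3 / (1 − 0.1720) = 66.3 / 0.8280 = 80.08 mg/L.

L₀ ≈ 80.1 mg/L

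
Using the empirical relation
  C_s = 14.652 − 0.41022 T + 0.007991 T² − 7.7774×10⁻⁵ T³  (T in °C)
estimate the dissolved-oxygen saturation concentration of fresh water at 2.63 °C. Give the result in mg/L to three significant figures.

C_s ≈ 13.6 mg/L

C_s = 14.652 − 0.41022×2.63 + 0.007991×2.63² − 7.7774×10⁻⁵×2.63³ = 13.63 mg/L.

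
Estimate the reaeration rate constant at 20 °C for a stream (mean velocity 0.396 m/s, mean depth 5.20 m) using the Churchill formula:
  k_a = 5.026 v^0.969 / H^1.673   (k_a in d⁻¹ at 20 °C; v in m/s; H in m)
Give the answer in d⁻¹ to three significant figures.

k_a = 5.026 × 0.396^0.969 / 5.20^1.673 = 5.026 × 0.4075 / 15.77 = 0.1299 d⁻¹.

k_a ≈ 0.130 d⁻¹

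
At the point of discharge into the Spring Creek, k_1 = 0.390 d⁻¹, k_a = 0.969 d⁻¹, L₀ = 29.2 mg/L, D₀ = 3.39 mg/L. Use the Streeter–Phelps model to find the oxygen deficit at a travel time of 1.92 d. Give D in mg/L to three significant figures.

k_1 L₀/(k_a−k_1) = 0.390×29.2/(0.969−0.390) = 11.39/0.5790 = 19.67 mg/L.
e^(−k_1 t) = e^(−0.390×1.920) = 0.4729; e^(−k_a t) = e^(−0.969×1.920) = 0.1556.
D = 19.67 × (0.4729 − 0.1556) + 3.39 × 0.1556 = 6.241 + 0.5275 = 6.769 mg/L.

D ≈ 6.77 mg/L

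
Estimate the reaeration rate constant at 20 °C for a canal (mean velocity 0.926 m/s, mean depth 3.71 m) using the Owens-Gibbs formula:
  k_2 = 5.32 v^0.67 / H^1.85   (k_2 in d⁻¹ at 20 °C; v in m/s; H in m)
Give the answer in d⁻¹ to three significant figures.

k_2 ≈ 0.447 d⁻¹

k_2 = 5.32 × 0.926^0.67 / 3.71^1.85 = 5.32 × 0.9498 / 11.31 = 0.4469 d⁻¹.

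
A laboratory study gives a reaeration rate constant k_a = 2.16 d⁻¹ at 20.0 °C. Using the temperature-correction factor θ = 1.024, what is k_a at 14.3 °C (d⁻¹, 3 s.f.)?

k_a(T₂) = k_a(T₁) · θ^(T₂−T₁) = 2.16 × 1.024^(14.3−20.0)
= 2.16 × 1.024^-5.70 = 2.16 × 0.8736 = 1.887 d⁻¹.

k_a ≈ 1.89 d⁻¹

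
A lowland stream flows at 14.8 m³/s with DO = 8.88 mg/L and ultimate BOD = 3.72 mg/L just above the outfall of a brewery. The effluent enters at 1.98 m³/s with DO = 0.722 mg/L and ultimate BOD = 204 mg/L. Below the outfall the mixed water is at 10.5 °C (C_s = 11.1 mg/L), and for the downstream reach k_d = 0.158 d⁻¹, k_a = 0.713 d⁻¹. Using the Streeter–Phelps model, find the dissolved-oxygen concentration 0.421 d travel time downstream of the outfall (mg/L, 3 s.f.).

Mixed DO = (14.8×8.88 + 1.98×0.722)/(14.8+1.98) = 132.9/16.78 = 7.917 mg/L.
Mixed L₀ = (14.8×3.72 + 1.98×204)/(16.78) = 459.0/16.78 = 27.35 mg/L.
Initial deficit D₀ = C_s − DO₀ = 11.1 − 7.917 = 3.183 mg/L.
D(0.421) = [0.158×27.35/(0.713−0.158)](e^(−0.158×0.421) − e^(−0.713×0.421)) + 3.183 e^(−0.713×0.421)
= 7.787 × (0.9356 − 0.7407) + 3.183 × 0.7407 = 3.875 mg/L.
DO = 11.1 − 3.875 = 7.225 mg/L.

DO ≈ 7.22 mg/L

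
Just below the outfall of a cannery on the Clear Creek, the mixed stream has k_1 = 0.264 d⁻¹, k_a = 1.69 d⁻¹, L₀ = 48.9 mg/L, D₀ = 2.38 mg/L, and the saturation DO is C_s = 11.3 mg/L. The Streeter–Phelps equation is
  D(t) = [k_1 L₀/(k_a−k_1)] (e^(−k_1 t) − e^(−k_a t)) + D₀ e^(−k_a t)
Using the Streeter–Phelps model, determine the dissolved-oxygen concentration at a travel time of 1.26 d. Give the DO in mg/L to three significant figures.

DO ≈ 5.60 mg/L

k_1 L₀/(k_a−k_1) = 0.264×48.9/(1.69−0.264) = 12.91/1.426 = 9.053 mg/L.
e^(−k_1 t) = e^(−0.264×1.260) = 0.7170; e^(−k_a t) = e^(−1.69×1.260) = 0.1189.
D = 9.053 × (0.7170 − 0.1189) + 2.38 × 0.1189 = 5.415 + 0.2830 = 5.698 mg/L.
DO = C_s − D = 11.3 − 5.698 = 5.602 mg/L.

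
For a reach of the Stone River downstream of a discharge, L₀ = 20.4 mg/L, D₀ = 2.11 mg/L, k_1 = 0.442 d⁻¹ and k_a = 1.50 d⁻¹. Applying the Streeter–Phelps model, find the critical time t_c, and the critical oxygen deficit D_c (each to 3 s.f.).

t_c ≈ 0.886 d; D_c ≈ 4.06 mg/L

At the critical point dD/dt = 0, so k_1 L₀ e^(−k_1 t) = k_a D. Substituting D(t) from the Streeter–Phelps equation and solving for t gives
t_c = ln[(k_a/k_1)(1 − D₀(k_a−k_1)/(k_1 L₀))] / (k_a−k_1).
Here k_a−k_1 = 1.058 d⁻¹ and 1 − D₀(k_a−k_1)/(k_1 L₀) = 1 − 2.11×1.058/(0.442×20.4) = 0.7524, so
t_c = ln(3.394 × 0.7524) / 1.058 = 0.9374 / 1.058 = 0.8861 d.
L(t_c) = L₀ e^(−k_1 t_c) = 20.4 × 0.6759 = 13.79 mg/L, and at the critical point k_a D_c = k_1 L, so D_c = (0.442/1.50) × 13.79 = 4.063 mg/L.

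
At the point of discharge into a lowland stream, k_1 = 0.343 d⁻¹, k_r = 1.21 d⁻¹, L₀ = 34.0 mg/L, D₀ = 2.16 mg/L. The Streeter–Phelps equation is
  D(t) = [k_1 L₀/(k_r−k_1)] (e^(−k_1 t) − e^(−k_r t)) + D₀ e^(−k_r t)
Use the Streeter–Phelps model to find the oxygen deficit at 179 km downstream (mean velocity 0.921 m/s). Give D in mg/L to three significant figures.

Travel time t = x/v = 179 km / (0.921 m/s) = 179000 m / 0.921 m/s = 194400 s = 2.249 d.
k_1 L₀/(k_r−k_1) = 0.343×34.0/(1.21−0.343) = 11.66/0.8670 = 13.45 mg/L.
e^(−k_1 t) = e^(−0.343×2.249) = 0.4623; e^(−k_r t) = e^(−1.21×2.249) = 0.06575.
D = 13.45 × (0.4623 − 0.06575) + 2.16 × 0.06575 = 5.334 + 0.1420 = 5.476 mg/L.

D ≈ 5.48 mg/L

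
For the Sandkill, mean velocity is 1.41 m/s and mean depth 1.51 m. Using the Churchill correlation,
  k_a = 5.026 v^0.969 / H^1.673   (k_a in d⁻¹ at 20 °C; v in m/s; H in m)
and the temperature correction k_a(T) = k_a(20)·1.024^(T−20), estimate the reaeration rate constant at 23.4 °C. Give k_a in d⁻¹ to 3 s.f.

k_a(20) = 5.026 × 1.41^0.969 / 1.51^1.673 = 5.026 × 1.395 / 1.993 = 3.519 d⁻¹.
k_a(23.4) = 3.519 × 1.024^(23.4−20) = 3.519 × 1.084 = 3.814 d⁻¹.

k_a ≈ 3.81 d⁻¹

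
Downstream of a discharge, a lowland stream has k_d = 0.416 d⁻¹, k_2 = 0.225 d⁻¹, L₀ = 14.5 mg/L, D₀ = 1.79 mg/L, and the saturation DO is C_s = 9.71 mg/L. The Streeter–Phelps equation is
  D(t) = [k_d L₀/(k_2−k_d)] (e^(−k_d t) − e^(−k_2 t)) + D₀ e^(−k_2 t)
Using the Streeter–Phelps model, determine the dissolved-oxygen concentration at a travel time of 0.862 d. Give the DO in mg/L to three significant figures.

k_d L₀/(k_2−k_d) = 0.416×14.5/(0.225−0.416) = 6.032/-0.1910 = -31.58 mg/L.
e^(−k_d t) = e^(−0.416×0.8620) = 0.6987; e^(−k_2 t) = e^(−0.225×0.8620) = 0.8237.
D = -31.58 × (0.6987 − 0.8237) + 1.79 × 0.8237 = 3.949 + 1.474 = 5.423 mg/L.
DO = C_s − D = 9.71 − 5.423 = 4.287 mg/L.

DO ≈ 4.29 mg/L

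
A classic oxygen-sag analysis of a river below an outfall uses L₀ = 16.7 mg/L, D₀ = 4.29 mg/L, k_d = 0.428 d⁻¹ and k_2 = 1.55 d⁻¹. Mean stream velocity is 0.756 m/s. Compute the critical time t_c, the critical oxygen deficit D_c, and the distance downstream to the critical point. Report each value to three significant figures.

t_c ≈ 0.150 d; D_c ≈ 4.33 mg/L; x_c ≈ 9.77 km

t_c = [1/(k_2−k_d)] ln[(k_2/k_d)(1 − D₀(k_2−k_d)/(k_d L₀))]
= [1/(1.55−0.428)] ln[(1.55/0.428)(1 − 4.29×1.122/(0.428×16.7))]
= (1/1.122) ln[3.621 × 0.3266] = 0.8913 × ln(1.183) = 0.8913 × 0.1678 = 0.1495 d.
L(t_c) = L₀ e^(−k_d t_c) = 16.7 × 0.9380 = 15.66 mg/L, and at the critical point k_2 D_c = k_d L, so D_c = (0.428/1.55) × 15.66 = 4.325 mg/L.
x_c = v t_c = 0.756 m/s × 0.1495 d × 86400 s/d = 9768 m ≈ 9.77 km.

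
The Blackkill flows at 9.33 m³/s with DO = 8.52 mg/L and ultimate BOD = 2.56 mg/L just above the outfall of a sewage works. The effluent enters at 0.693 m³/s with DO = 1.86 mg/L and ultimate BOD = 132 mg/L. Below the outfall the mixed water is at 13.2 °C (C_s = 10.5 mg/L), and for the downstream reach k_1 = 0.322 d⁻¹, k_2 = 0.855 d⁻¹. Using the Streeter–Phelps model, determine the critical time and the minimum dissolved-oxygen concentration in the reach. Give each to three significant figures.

t_c ≈ 1.02 d; minimum DO ≈ 7.38 mg/L

Mixed DO = (9.33×8.52 + 0.693×1.86)/(9.33+0.693) = 80.78/10.02 = 8.060 mg/L.
Mixed L₀ = (9.33×2.56 + 0.693×132)/(10.02) = 115.4/10.02 = 11.51 mg/L.
Initial deficit D₀ = C_s − DO₀ = 10.5 − 8.060 = 2.440 mg/L.
t_c = (1/0.5330) ln[(0.855/0.322)(1 − 2.440×0.5330/(0.322×11.51))] = 1.876 × ln(1.723) = 1.021 d.
D_c = (0.322/0.855) × 11.51 × e^(−0.322×1.021) = 0.3766 × 11.51 × 0.7198 = 3.120 mg/L.
Minimum DO = 10.5 − 3.120 = 7.380 mg/L.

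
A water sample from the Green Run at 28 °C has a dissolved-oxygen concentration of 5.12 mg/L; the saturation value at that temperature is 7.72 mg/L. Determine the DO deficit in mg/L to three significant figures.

D = C_s − C = 7.72 − 5.12 = 2.60 mg/L.

D ≈ 2.60 mg/L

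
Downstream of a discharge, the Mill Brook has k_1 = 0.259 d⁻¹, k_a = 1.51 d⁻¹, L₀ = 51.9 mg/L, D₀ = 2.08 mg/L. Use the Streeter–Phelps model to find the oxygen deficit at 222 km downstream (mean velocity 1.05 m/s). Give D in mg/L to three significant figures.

Travel time t = x/v = 222 km / (1.05 m/s) = 222000 m / 1.05 m/s = 211400 s = 2.447 d.
k_1 L₀/(k_a−k_1) = 0.259×51.9/(1.51−0.259) = 13.44/1.251 = 10.75 mg/L.
e^(−k_1 t) = e^(−0.259×2.447) = 0.5306; e^(−k_a t) = e^(−1.51×2.447) = 0.02484.
D = 10.75 × (0.5306 − 0.02484) + 2.08 × 0.02484 = 5.434 + 0.05168 = 5.486 mg/L.

D ≈ 5.49 mg/L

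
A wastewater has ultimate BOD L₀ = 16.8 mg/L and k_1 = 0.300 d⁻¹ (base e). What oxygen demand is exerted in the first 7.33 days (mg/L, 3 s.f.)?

y ≈ 14.9 mg/L

y_t = L₀(1 − e^(−k_1 t)) = 16.8 × (1 − e^(−0.300×7.33))
= 16.8 × (1 − 0.1109) = 16.8 × 0.8891 = 14.94 mg/L.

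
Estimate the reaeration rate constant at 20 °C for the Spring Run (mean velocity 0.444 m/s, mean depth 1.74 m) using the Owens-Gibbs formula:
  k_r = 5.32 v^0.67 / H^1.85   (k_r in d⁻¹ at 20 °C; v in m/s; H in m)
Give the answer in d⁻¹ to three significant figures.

k_r ≈ 1.11 d⁻¹

k_r = 5.32 × 0.444^0.67 / 1.74^1.85 = 5.32 × 0.5804 / 2.786 = 1.108 d⁻¹.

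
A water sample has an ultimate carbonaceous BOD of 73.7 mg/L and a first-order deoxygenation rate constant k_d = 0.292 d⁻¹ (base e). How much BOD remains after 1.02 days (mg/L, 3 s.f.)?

L_t = L₀ e^(−k_d t) = 73.7 × e^(−0.292×1.02) = 73.7 × 0.7424 = 54.72 mg/L.

L ≈ 54.7 mg/L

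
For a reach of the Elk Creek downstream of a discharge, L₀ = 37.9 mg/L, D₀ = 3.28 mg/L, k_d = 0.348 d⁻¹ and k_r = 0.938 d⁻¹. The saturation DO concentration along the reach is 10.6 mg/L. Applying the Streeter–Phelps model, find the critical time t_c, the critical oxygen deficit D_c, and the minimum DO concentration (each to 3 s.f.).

t_c ≈ 1.41 d; D_c ≈ 8.60 mg/L; min DO ≈ 2.00 mg/L

With k_r/k_d = 2.695 and 1 − D₀(k_r−k_d)/(k_d L₀) = 0.8533,
t_c = ln(2.695 × 0.8533) / (0.938 − 0.348) = ln(2.300) / 0.5900 = 0.8329/0.5900 = 1.412 d.
D_c = (k_d/k_r) L₀ e^(−k_d t_c) = (0.348/0.938) × 37.9 × e^(−0.348×1.412) = 0.3710 × 37.9 × 0.6119 = 8.603 mg/L.
Minimum DO = C_s − D_c = 10.6 − 8.603 = 1.997 mg/L.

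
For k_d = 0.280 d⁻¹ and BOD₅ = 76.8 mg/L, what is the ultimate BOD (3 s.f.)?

L₀ ≈ 102 mg/L

BOD₅ = L₀(1 − e^(−5k_d)) ⇒ L₀ = BOD₅ / (1 − e^(−5×0.280))
= 76.8 / (1 − 0.2466) = 76.8 / 0.7534 = 101.9 mg/L.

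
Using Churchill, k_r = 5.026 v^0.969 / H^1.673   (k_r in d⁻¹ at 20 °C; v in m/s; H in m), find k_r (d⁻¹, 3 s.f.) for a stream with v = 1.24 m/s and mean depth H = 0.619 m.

k_r ≈ 13.8 d⁻¹

k_r = 5.026 × 1.24^0.969 / 0.619^1.673 = 5.026 × 1.232 / 0.4482 = 13.81 d⁻¹.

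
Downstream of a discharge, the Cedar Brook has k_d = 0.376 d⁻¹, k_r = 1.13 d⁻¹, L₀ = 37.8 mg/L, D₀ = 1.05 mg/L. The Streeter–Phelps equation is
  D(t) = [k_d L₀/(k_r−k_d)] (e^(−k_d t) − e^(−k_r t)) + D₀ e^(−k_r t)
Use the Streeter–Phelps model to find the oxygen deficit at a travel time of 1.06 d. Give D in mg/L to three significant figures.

D ≈ 7.28 mg/L

k_d L₀/(k_r−k_d) = 0.376×37.8/(1.13−0.376) = 14.21/0.7540 = 18.85 mg/L.
e^(−k_d t) = e^(−0.376×1.060) = 0.6713; e^(−k_r t) = e^(−1.13×1.060) = 0.3019.
D = 18.85 × (0.6713 − 0.3019) + 1.05 × 0.3019 = 6.964 + 0.3170 = 7.281 mg/L.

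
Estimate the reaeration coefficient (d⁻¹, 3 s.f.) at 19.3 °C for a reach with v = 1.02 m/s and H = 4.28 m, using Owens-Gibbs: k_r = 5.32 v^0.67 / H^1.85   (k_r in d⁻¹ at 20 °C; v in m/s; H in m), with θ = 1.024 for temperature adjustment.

k_r(20) = 5.32 × 1.02^0.67 / 4.28^1.85 = 5.32 × 1.013 / 14.73 = 0.3660 d⁻¹.
k_r(19.3) = 0.3660 × 1.024^(19.3−20) = 0.3660 × 0.9835 = 0.3600 d⁻¹.

k_r ≈ 0.360 d⁻¹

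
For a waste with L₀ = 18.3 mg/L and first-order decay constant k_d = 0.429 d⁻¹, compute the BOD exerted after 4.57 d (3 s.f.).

y_t = L₀(1 − e^(−k_d t)) = 18.3 × (1 − e^(−0.429×4.57))
= 18.3 × (1 − 0.1408) = 18.3 × 0.8592 = 15.72 mg/L.

y ≈ 15.7 mg/L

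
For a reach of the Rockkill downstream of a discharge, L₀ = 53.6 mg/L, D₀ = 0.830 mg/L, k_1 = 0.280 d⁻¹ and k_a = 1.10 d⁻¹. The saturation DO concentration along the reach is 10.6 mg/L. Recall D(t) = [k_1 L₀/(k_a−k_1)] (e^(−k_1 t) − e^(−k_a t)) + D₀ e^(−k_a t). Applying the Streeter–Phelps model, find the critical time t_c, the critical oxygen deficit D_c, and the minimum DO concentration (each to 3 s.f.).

t_c ≈ 1.61 d; D_c ≈ 8.69 mg/L; min DO ≈ 1.91 mg/L

At the critical point dD/dt = 0, so k_1 L₀ e^(−k_1 t) = k_a D. Substituting D(t) from the Streeter–Phelps equation and solving for t gives
t_c = ln[(k_a/k_1)(1 − D₀(k_a−k_1)/(k_1 L₀))] / (k_a−k_1).
Here k_a−k_1 = 0.8200 d⁻¹ and 1 − D₀(k_a−k_1)/(k_1 L₀) = 1 − 0.830×0.8200/(0.280×53.6) = 0.9547, so
t_c = ln(3.929 × 0.9547) / 0.8200 = 1.322 / 0.8200 = 1.612 d.
L(t_c) = L₀ e^(−k_1 t_c) = 53.6 × 0.6368 = 34.13 mg/L, and at the critical point k_a D_c = k_1 L, so D_c = (0.280/1.10) × 34.13 = 8.688 mg/L.
Minimum DO = C_s − D_c = 10.6 − 8.688 = 1.912 mg/L.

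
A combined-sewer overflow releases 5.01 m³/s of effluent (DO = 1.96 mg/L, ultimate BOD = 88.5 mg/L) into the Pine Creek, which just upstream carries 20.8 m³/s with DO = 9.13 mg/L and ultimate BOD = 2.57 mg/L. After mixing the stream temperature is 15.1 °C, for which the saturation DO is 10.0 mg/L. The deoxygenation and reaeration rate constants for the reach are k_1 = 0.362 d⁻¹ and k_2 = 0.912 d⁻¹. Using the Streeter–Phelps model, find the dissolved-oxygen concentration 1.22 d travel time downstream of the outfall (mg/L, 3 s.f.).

Mixed DO = (20.8×9.13 + 5.01×1.96)/(20.8+5.01) = 199.7/25.81 = 7.738 mg/L.
Mixed L₀ = (20.8×2.57 + 5.01×88.5)/(25.81) = 496.8/25.81 = 19.25 mg/L.
Initial deficit D₀ = C_s − DO₀ = 10.0 − 7.738 = 2.262 mg/L.
D(1.22) = [0.362×19.25/(0.912−0.362)](e^(−0.362×1.22) − e^(−0.912×1.22)) + 2.262 e^(−0.912×1.22)
= 12.67 × (0.6430 − 0.3287) + 2.262 × 0.3287 = 4.725 mg/L.
DO = 10.0 − 4.725 = 5.275 mg/L.

DO ≈ 5.27 mg/L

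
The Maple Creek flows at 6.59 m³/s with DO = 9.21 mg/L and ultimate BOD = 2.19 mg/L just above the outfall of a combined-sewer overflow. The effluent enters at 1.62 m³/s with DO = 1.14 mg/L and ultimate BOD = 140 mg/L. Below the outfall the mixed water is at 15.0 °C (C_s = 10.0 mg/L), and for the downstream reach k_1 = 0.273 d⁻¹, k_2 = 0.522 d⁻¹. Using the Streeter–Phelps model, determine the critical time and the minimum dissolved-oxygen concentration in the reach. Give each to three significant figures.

t_c ≈ 2.29 d; minimum DO ≈ 1.79 mg/L

Mixed DO = (6.59×9.21 + 1.62×1.14)/(6.59+1.62) = 62.54/8.210 = 7.618 mg/L.
Mixed L₀ = (6.59×2.19 + 1.62×140)/(8.210) = 241.2/8.210 = 29.38 mg/L.
Initial deficit D₀ = C_s − DO₀ = 10.0 − 7.618 = 2.382 mg/L.
t_c = (1/0.2490) ln[(0.522/0.273)(1 − 2.382×0.2490/(0.273×29.38))] = 4.016 × ln(1.771) = 2.295 d.
D_c = (0.273/0.522) × 29.38 × e^(−0.273×2.295) = 0.5230 × 29.38 × 0.5345 = 8.213 mg/L.
Minimum DO = 10.0 − 8.213 = 1.787 mg/L.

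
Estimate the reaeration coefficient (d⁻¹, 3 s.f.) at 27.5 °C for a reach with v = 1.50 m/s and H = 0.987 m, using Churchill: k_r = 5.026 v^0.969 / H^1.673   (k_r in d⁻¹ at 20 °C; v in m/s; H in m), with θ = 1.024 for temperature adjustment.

k_r ≈ 9.09 d⁻¹

k_r(20) = 5.026 × 1.50^0.969 / 0.987^1.673 = 5.026 × 1.481 / 0.9783 = 7.610 d⁻¹.
k_r(27.5) = 7.610 × 1.024^(27.5−20) = 7.610 × 1.195 = 9.091 d⁻¹.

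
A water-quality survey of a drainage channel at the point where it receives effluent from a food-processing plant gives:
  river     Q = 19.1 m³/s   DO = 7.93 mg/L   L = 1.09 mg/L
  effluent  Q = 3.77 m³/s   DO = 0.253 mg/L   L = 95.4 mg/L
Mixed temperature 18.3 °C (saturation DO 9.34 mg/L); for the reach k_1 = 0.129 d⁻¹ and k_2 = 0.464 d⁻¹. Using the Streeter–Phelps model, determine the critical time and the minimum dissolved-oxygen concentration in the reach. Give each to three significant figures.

Mixed DO = (19.1×7.93 + 3.77×0.253)/(19.1+3.77) = 152.4/22.87 = 6.664 mg/L.
Mixed L₀ = (19.1×1.09 + 3.77×95.4)/(22.87) = 380.5/22.87 = 16.64 mg/L.
Initial deficit D₀ = C_s − DO₀ = 9.34 − 6.664 = 2.676 mg/L.
t_c = (1/0.3350) ln[(0.464/0.129)(1 − 2.676×0.3350/(0.129×16.64))] = 2.985 × ln(2.095) = 2.207 d.
D_c = (0.129/0.464) × 16.64 × e^(−0.129×2.207) = 0.2780 × 16.64 × 0.7522 = 3.479 mg/L.
Minimum DO = 9.34 − 3.479 = 5.861 mg/L.

t_c ≈ 2.21 d; minimum DO ≈ 5.86 mg/L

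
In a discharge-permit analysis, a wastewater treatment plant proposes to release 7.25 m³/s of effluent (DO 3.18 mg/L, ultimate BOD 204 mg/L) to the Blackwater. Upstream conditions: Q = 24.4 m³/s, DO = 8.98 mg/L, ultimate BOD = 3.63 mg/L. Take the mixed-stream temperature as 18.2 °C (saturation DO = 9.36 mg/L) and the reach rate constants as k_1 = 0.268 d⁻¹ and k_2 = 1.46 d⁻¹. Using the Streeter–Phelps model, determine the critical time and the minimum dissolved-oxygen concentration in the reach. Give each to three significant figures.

t_c ≈ 1.28 d; minimum DO ≈ 2.91 mg/L

Mixed DO = (24.4×8.98 + 7.25×3.18)/(24.4+7.25) = 242.2/31.65 = 7.651 mg/L.
Mixed L₀ = (24.4×3.63 + 7.25×204)/(31.65) = 1568/31.65 = 49.53 mg/L.
Initial deficit D₀ = C_s − DO₀ = 9.36 − 7.651 = 1.709 mg/L.
t_c = (1/1.192) ln[(1.46/0.268)(1 − 1.709×1.192/(0.268×49.53))] = 0.8389 × ln(4.612) = 1.282 d.
D_c = (0.268/1.46) × 49.53 × e^(−0.268×1.282) = 0.1836 × 49.53 × 0.7092 = 6.447 mg/L.
Minimum DO = 9.36 − 6.447 = 2.913 mg/L.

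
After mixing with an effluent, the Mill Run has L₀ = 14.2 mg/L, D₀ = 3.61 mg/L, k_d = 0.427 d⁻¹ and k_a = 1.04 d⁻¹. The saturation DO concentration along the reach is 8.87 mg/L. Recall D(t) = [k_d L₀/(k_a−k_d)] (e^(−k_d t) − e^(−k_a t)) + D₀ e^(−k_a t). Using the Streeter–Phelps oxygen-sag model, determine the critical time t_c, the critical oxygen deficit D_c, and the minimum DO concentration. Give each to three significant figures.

t_c ≈ 0.711 d; D_c ≈ 4.30 mg/L; min DO ≈ 4.57 mg/L

At the critical point dD/dt = 0, so k_d L₀ e^(−k_d t) = k_a D. Substituting D(t) from the Streeter–Phelps equation and solving for t gives
t_c = ln[(k_a/k_d)(1 − D₀(k_a−k_d)/(k_d L₀))] / (k_a−k_d).
Here k_a−k_d = 0.6130 d⁻¹ and 1 − D₀(k_a−k_d)/(k_d L₀) = 1 − 3.61×0.6130/(0.427×14.2) = 0.6350, so
t_c = ln(2.436 × 0.6350) / 0.6130 = 0.4361 / 0.6130 = 0.7114 d.
D_c = (k_d/k_a) L₀ e^(−k_d t_c) = (0.427/1.04) × 14.2 × e^(−0.427×0.7114) = 0.4106 × 14.2 × 0.7380 = 4.303 mg/L.
Minimum DO = C_s − D_c = 8.87 − 4.303 = 4.567 mg/L.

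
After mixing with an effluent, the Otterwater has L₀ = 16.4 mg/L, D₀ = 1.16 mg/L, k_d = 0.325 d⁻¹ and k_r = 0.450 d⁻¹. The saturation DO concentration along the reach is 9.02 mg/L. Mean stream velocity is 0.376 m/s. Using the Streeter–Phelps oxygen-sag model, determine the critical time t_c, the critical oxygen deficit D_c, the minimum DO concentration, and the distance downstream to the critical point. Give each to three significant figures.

t_c ≈ 2.38 d; D_c ≈ 5.46 mg/L; min DO ≈ 3.56 mg/L; x_c ≈ 77.4 km

t_c = [1/(k_r−k_d)] ln[(k_r/k_d)(1 − D₀(k_r−k_d)/(k_d L₀))]
= [1/(0.450−0.325)] ln[(0.450/0.325)(1 − 1.16×0.1250/(0.325×16.4))]
= (1/0.1250) ln[1.385 × 0.9728] = 8.000 × ln(1.347) = 8.000 × 0.2978 = 2.383 d.
D_c = (k_d/k_r) L₀ e^(−k_d t_c) = (0.325/0.450) × 16.4 × e^(−0.325×2.383) = 0.7222 × 16.4 × 0.4610 = 5.460 mg/L.
Minimum DO = C_s − D_c = 9.02 − 5.460 = 3.560 mg/L.
x_c = v t_c = 0.376 m/s × 2.383 d × 86400 s/d = 77410 m ≈ 77.4 km.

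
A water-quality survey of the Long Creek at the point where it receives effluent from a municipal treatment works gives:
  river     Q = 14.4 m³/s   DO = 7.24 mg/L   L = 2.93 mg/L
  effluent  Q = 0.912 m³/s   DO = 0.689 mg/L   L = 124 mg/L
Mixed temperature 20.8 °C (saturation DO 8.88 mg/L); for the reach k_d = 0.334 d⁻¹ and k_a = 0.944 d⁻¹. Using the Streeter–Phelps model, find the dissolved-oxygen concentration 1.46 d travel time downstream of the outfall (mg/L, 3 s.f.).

Mixed DO = (14.4×7.24 + 0.912×0.689)/(14.4+0.912) = 104.9/15.31 = 6.850 mg/L.
Mixed L₀ = (14.4×2.93 + 0.912×124)/(15.31) = 155.3/15.31 = 10.14 mg/L.
Initial deficit D₀ = C_s − DO₀ = 8.88 − 6.850 = 2.030 mg/L.
D(1.46) = [0.334×10.14/(0.944−0.334)](e^(−0.334×1.46) − e^(−0.944×1.46)) + 2.030 e^(−0.944×1.46)
= 5.553 × (0.6141 − 0.2520) + 2.030 × 0.2520 = 2.522 mg/L.
DO = 8.88 − 2.522 = 6.358 mg/L.

DO ≈ 6.36 mg/L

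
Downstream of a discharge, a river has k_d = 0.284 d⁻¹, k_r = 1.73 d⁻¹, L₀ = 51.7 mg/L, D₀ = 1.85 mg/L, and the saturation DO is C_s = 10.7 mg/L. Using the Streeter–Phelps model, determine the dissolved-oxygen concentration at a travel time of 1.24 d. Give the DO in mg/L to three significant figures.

DO ≈ 4.53 mg/L

k_d L₀/(k_r−k_d) = 0.284×51.7/(1.73−0.284) = 14.68/1.446 = 10.15 mg/L.
e^(−k_d t) = e^(−0.284×1.240) = 0.7032; e^(−k_r t) = e^(−1.73×1.240) = 0.1170.
D = 10.15 × (0.7032 − 0.1170) + 1.85 × 0.1170 = 5.952 + 0.2165 = 6.168 mg/L.
DO = C_s − D = 10.7 − 6.168 = 4.532 mg/L.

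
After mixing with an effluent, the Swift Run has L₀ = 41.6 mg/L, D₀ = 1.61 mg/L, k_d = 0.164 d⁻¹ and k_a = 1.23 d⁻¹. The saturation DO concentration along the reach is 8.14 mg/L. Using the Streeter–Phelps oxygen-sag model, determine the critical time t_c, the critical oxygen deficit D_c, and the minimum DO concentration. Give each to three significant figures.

With k_a/k_d = 7.500 and 1 − D₀(k_a−k_d)/(k_d L₀) = 0.7484,
t_c = ln(7.500 × 0.7484) / (1.23 − 0.164) = ln(5.613) / 1.066 = 1.725/1.066 = 1.618 d.
D_c = (k_d/k_a) L₀ e^(−k_d t_c) = (0.164/1.23) × 41.6 × e^(−0.164×1.618) = 0.1333 × 41.6 × 0.7669 = 4.254 mg/L.
Minimum DO = C_s − D_c = 8.14 − 4.254 = 3.886 mg/L.

t_c ≈ 1.62 d; D_c ≈ 4.25 mg/L; min DO ≈ 3.89 mg/L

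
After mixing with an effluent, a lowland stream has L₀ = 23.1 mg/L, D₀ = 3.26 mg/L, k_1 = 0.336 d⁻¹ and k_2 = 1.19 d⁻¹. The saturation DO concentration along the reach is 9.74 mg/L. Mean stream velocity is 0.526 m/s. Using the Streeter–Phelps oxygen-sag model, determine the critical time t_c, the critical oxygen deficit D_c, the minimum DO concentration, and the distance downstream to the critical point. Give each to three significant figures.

t_c ≈ 0.961 d; D_c ≈ 4.72 mg/L; min DO ≈ 5.02 mg/L; x_c ≈ 43.7 km

At the critical point dD/dt = 0, so k_1 L₀ e^(−k_1 t) = k_2 D. Substituting D(t) from the Streeter–Phelps equation and solving for t gives
t_c = ln[(k_2/k_1)(1 − D₀(k_2−k_1)/(k_1 L₀))] / (k_2−k_1).
Here k_2−k_1 = 0.8540 d⁻¹ and 1 − D₀(k_2−k_1)/(k_1 L₀) = 1 − 3.26×0.8540/(0.336×23.1) = 0.6413, so
t_c = ln(3.542 × 0.6413) / 0.8540 = 0.8203 / 0.8540 = 0.9606 d.
D_c = (k_1/k_2) L₀ e^(−k_1 t_c) = (0.336/1.19) × 23.1 × e^(−0.336×0.9606) = 0.2824 × 23.1 × 0.7241 = 4.723 mg/L.
Minimum DO = C_s − D_c = 9.74 − 4.723 = 5.017 mg/L.
x_c = v t_c = 0.526 m/s × 0.9606 d × 86400 s/d = 43660 m ≈ 43.7 km.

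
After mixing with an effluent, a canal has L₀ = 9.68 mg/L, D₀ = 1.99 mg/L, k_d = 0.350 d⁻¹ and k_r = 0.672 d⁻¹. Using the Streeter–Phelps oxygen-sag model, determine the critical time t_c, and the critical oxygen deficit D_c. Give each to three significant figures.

t_c ≈ 1.37 d; D_c ≈ 3.12 mg/L

t_c = [1/(k_r−k_d)] ln[(k_r/k_d)(1 − D₀(k_r−k_d)/(k_d L₀))]
= [1/(0.672−0.350)] ln[(0.672/0.350)(1 − 1.99×0.3220/(0.350×9.68))]
= (1/0.3220) ln[1.920 × 0.8109] = 3.106 × ln(1.557) = 3.106 × 0.4427 = 1.375 d.
D_c = (k_d/k_r) L₀ e^(−k_d t_c) = (0.350/0.672) × 9.68 × e^(−0.350×1.375) = 0.5208 × 9.68 × 0.6181 = 3.116 mg/L.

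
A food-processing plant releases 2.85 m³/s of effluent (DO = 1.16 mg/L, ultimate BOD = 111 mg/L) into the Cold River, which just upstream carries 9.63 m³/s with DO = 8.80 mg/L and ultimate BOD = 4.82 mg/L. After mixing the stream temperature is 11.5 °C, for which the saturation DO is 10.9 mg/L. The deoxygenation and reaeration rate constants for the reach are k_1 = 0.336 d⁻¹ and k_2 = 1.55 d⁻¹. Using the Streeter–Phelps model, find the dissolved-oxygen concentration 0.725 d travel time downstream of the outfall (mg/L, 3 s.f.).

DO ≈ 5.96 mg/L

Mixed DO = (9.63×8.80 + 2.85×1.16)/(9.63+2.85) = 88.05/12.48 = 7.055 mg/L.
Mixed L₀ = (9.63×4.82 + 2.85×111)/(12.48) = 362.8/12.48 = 29.07 mg/L.
Initial deficit D₀ = C_s − DO₀ = 10.9 − 7.055 = 3.845 mg/L.
D(0.725) = [0.336×29.07/(1.55−0.336)](e^(−0.336×0.725) − e^(−1.55×0.725)) + 3.845 e^(−1.55×0.725)
= 8.045 × (0.7838 − 0.3251) + 3.845 × 0.3251 = 4.940 mg/L.
DO = 10.9 − 4.940 = 5.960 mg/L.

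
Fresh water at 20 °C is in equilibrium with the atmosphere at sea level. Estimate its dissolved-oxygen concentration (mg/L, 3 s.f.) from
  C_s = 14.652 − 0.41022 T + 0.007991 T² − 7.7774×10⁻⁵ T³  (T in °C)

C_s = 14.652 − 0.41022×20 + 0.007991×20² − 7.7774×10⁻⁵×20³ = 9.022 mg/L.

C_s ≈ 9.02 mg/L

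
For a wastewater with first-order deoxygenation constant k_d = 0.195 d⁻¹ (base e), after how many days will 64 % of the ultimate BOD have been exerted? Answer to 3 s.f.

y/L₀ = 1 − e^(−k_d t) = 0.64 ⇒ e^(−k_d t) = 0.360
t = −ln(0.360) / 0.195 = 1.022 / 0.195 = 5.239 d.

t ≈ 5.24 d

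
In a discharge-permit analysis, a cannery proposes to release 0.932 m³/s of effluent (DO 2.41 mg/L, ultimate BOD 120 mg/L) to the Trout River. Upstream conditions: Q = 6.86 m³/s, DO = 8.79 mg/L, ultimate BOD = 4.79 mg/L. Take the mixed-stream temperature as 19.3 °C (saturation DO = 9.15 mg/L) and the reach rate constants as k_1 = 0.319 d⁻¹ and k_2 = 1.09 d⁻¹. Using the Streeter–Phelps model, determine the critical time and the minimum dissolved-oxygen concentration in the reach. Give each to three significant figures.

t_c ≈ 1.39 d; minimum DO ≈ 5.66 mg/L

Mixed DO = (6.86×8.79 + 0.932×2.41)/(6.86+0.932) = 62.55/7.792 = 8.027 mg/L.
Mixed L₀ = (6.86×4.79 + 0.932×120)/(7.792) = 144.7/7.792 = 18.57 mg/L.
Initial deficit D₀ = C_s − DO₀ = 9.15 − 8.027 = 1.123 mg/L.
t_c = (1/0.7710) ln[(1.09/0.319)(1 − 1.123×0.7710/(0.319×18.57))] = 1.297 × ln(2.917) = 1.389 d.
D_c = (0.319/1.09) × 18.57 × e^(−0.319×1.389) = 0.2927 × 18.57 × 0.6421 = 3.490 mg/L.
Minimum DO = 9.15 − 3.490 = 5.660 mg/L.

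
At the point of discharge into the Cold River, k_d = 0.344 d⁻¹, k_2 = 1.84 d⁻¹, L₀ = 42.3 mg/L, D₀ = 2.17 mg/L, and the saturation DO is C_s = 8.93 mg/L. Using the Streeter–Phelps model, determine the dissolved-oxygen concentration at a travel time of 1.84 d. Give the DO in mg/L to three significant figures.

DO ≈ 4.02 mg/L

k_d L₀/(k_2−k_d) = 0.344×42.3/(1.84−0.344) = 14.55/1.496 = 9.727 mg/L.
e^(−k_d t) = e^(−0.344×1.840) = 0.5310; e^(−k_2 t) = e^(−1.84×1.840) = 0.03386.
D = 9.727 × (0.5310 − 0.03386) + 2.17 × 0.03386 = 4.836 + 0.07347 = 4.909 mg/L.
DO = C_s − D = 8.93 − 4.909 = 4.021 mg/L.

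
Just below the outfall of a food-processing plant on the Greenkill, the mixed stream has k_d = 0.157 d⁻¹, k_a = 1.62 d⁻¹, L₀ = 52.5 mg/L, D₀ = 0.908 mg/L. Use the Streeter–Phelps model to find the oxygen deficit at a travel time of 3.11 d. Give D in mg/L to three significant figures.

k_d L₀/(k_a−k_d) = 0.157×52.5/(1.62−0.157) = 8.242/1.463 = 5.634 mg/L.
e^(−k_d t) = e^(−0.157×3.110) = 0.6137; e^(−k_a t) = e^(−1.62×3.110) = 0.006485.
D = 5.634 × (0.6137 − 0.006485) + 0.908 × 0.006485 = 3.421 + 0.005889 = 3.427 mg/L.

D ≈ 3.43 mg/L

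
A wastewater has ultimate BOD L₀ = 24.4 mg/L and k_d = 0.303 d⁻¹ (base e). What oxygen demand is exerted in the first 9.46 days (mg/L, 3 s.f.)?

y ≈ 23.0 mg/L

y_t = L₀(1 − e^(−k_d t)) = 24.4 × (1 − e^(−0.303×9.46))
= 24.4 × (1 − 0.05690) = 24.4 × 0.9431 = 23.01 mg/L.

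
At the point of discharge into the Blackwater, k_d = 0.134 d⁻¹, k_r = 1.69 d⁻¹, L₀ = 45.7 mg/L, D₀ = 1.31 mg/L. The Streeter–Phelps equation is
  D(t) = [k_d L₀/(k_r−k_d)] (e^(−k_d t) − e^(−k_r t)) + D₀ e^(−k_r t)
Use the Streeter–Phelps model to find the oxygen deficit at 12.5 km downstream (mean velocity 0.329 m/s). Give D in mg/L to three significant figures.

D ≈ 2.46 mg/L

Travel time t = x/v = 12.5 km / (0.329 m/s) = 12500 m / 0.329 m/s = 37990 s = 0.4397 d.
k_d L₀/(k_r−k_d) = 0.134×45.7/(1.69−0.134) = 6.124/1.556 = 3.936 mg/L.
e^(−k_d t) = e^(−0.134×0.4397) = 0.9428; e^(−k_r t) = e^(−1.69×0.4397) = 0.4756.
D = 3.936 × (0.9428 − 0.4756) + 1.31 × 0.4756 = 1.839 + 0.6230 = 2.462 mg/L.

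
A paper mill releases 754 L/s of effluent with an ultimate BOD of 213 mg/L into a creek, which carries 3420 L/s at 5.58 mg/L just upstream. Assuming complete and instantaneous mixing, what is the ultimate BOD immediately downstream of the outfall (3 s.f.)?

Flow-weighted mixing: C = (Q_r C_r + Q_w C_w)/(Q_r + Q_w)
= (3420×5.58 + 754×213)/(3420 + 754) = 179700/4174 = 43.05 mg/L.

43.0 mg/L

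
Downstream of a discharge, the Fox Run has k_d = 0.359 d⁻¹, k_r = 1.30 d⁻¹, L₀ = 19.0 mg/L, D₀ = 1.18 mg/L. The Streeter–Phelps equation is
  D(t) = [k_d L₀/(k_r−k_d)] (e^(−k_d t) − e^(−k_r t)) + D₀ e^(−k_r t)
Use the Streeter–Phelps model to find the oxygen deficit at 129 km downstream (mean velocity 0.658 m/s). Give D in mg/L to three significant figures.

Travel time t = x/v = 129 km / (0.658 m/s) = 129000 m / 0.658 m/s = 196000 s = 2.269 d.
k_d L₀/(k_r−k_d) = 0.359×19.0/(1.30−0.359) = 6.821/0.9410 = 7.249 mg/L.
e^(−k_d t) = e^(−0.359×2.269) = 0.4428; e^(−k_r t) = e^(−1.30×2.269) = 0.05235.
D = 7.249 × (0.4428 − 0.05235) + 1.18 × 0.05235 = 2.830 + 0.06177 = 2.892 mg/L.

D ≈ 2.89 mg/L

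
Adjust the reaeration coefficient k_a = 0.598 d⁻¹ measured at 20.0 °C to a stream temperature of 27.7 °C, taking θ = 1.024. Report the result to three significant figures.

k_a ≈ 0.718 d⁻¹

k_a(T₂) = k_a(T₁) · θ^(T₂−T₁) = 0.598 × 1.024^(27.7−20.0)
= 0.598 × 1.024^7.70 = 0.598 × 1.200 = 0.7178 d⁻¹.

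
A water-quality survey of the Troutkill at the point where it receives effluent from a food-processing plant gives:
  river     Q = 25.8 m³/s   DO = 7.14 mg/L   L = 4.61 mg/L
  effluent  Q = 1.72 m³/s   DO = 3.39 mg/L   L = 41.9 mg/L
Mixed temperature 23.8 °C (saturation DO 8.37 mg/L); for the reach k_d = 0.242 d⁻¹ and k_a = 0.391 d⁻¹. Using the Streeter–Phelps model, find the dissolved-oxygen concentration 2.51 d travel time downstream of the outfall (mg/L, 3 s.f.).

Mixed DO = (25.8×7.14 + 1.72×3.39)/(25.8+1.72) = 190.0/27.52 = 6.906 mg/L.
Mixed L₀ = (25.8×4.61 + 1.72×41.9)/(27.52) = 191.0/27.52 = 6.941 mg/L.
Initial deficit D₀ = C_s − DO₀ = 8.37 − 6.906 = 1.464 mg/L.
D(2.51) = [0.242×6.941/(0.391−0.242)](e^(−0.242×2.51) − e^(−0.391×2.51)) + 1.464 e^(−0.391×2.51)
= 11.27 × (0.5448 − 0.3748) + 1.464 × 0.3748 = 2.465 mg/L.
DO = 8.37 − 2.465 = 5.905 mg/L.

DO ≈ 5.91 mg/L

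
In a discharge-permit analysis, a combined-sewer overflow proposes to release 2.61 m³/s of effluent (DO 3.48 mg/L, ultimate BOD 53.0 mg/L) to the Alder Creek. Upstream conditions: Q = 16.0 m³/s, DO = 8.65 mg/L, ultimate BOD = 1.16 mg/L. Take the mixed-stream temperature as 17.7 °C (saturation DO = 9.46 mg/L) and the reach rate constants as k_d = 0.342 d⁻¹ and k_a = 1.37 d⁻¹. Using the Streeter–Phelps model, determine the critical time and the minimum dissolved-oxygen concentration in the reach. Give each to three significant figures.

Mixed DO = (16.0×8.65 + 2.61×3.48)/(16.0+2.61) = 147.5/18.61 = 7.925 mg/L.
Mixed L₀ = (16.0×1.16 + 2.61×53.0)/(18.61) = 156.9/18.61 = 8.430 mg/L.
Initial deficit D₀ = C_s − DO₀ = 9.46 − 7.925 = 1.535 mg/L.
t_c = (1/1.028) ln[(1.37/0.342)(1 − 1.535×1.028/(0.342×8.430))] = 0.9728 × ln(1.813) = 0.5790 d.
D_c = (0.342/1.37) × 8.430 × e^(−0.342×0.5790) = 0.2496 × 8.430 × 0.8204 = 1.726 mg/L.
Minimum DO = 9.46 − 1.726 = 7.734 mg/L.

t_c ≈ 0.579 d; minimum DO ≈ 7.73 mg/L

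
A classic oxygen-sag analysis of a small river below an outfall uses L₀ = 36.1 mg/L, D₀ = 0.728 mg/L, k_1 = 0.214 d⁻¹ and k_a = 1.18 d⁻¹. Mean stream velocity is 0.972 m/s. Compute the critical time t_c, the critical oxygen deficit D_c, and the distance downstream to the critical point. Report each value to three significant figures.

t_c ≈ 1.67 d; D_c ≈ 4.58 mg/L; x_c ≈ 140 km

t_c = [1/(k_a−k_1)] ln[(k_a/k_1)(1 − D₀(k_a−k_1)/(k_1 L₀))]
= [1/(1.18−0.214)] ln[(1.18/0.214)(1 − 0.728×0.9660/(0.214×36.1))]
= (1/0.9660) ln[5.514 × 0.9090] = 1.035 × ln(5.012) = 1.035 × 1.612 = 1.669 d.
L(t_c) = L₀ e^(−k_1 t_c) = 36.1 × 0.6997 = 25.26 mg/L, and at the critical point k_a D_c = k_1 L, so D_c = (0.214/1.18) × 25.26 = 4.581 mg/L.
x_c = v t_c = 0.972 m/s × 1.669 d × 86400 s/d = 140100 m ≈ 140 km.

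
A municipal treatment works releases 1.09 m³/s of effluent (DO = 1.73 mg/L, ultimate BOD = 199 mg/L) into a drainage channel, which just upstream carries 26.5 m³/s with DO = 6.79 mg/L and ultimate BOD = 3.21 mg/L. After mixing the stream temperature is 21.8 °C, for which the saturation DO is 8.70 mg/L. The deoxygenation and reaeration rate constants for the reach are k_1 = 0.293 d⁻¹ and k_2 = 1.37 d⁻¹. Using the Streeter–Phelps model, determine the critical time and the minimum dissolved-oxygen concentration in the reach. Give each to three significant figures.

t_c ≈ 0.287 d; minimum DO ≈ 6.55 mg/L

Mixed DO = (26.5×6.79 + 1.09×1.73)/(26.5+1.09) = 181.8/27.59 = 6.590 mg/L.
Mixed L₀ = (26.5×3.21 + 1.09×199)/(27.59) = 302.0/27.59 = 10.95 mg/L.
Initial deficit D₀ = C_s − DO₀ = 8.70 − 6.590 = 2.110 mg/L.
t_c = (1/1.077) ln[(1.37/0.293)(1 − 2.110×1.077/(0.293×10.95))] = 0.9285 × ln(1.363) = 0.2873 d.
D_c = (0.293/1.37) × 10.95 × e^(−0.293×0.2873) = 0.2139 × 10.95 × 0.9193 = 2.152 mg/L.
Minimum DO = 8.70 − 2.152 = 6.548 mg/L.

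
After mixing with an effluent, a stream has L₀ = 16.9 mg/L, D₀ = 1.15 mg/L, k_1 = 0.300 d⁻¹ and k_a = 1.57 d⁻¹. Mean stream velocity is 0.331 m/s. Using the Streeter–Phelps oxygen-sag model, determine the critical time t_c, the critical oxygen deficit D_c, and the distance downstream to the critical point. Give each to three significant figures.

At the critical point dD/dt = 0, so k_1 L₀ e^(−k_1 t) = k_a D. Substituting D(t) from the Streeter–Phelps equation and solving for t gives
t_c = ln[(k_a/k_1)(1 − D₀(k_a−k_1)/(k_1 L₀))] / (k_a−k_1).
Here k_a−k_1 = 1.270 d⁻¹ and 1 − D₀(k_a−k_1)/(k_1 L₀) = 1 − 1.15×1.270/(0.300×16.9) = 0.7119, so
t_c = ln(5.233 × 0.7119) / 1.270 = 1.315 / 1.270 = 1.036 d.
D_c = (k_1/k_a) L₀ e^(−k_1 t_c) = (0.300/1.57) × 16.9 × e^(−0.300×1.036) = 0.1911 × 16.9 × 0.7329 = 2.367 mg/L.
x_c = v t_c = 0.331 m/s × 1.036 d × 86400 s/d = 29620 m ≈ 29.6 km.

t_c ≈ 1.04 d; D_c ≈ 2.37 mg/L; x_c ≈ 29.6 km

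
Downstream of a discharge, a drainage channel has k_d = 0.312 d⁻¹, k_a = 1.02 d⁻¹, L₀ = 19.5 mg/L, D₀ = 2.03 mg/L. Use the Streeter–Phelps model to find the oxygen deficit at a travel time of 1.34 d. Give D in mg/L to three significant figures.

k_d L₀/(k_a−k_d) = 0.312×19.5/(1.02−0.312) = 6.084/0.7080 = 8.593 mg/L.
e^(−k_d t) = e^(−0.312×1.340) = 0.6583; e^(−k_a t) = e^(−1.02×1.340) = 0.2549.
D = 8.593 × (0.6583 − 0.2549) + 2.03 × 0.2549 = 3.466 + 0.5175 = 3.984 mg/L.

D ≈ 3.98 mg/L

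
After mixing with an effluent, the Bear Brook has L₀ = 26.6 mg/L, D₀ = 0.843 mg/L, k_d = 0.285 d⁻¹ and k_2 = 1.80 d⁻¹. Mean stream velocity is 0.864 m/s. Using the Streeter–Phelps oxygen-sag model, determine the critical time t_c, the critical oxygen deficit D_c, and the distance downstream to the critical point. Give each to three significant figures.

At the critical point dD/dt = 0, so k_d L₀ e^(−k_d t) = k_2 D. Substituting D(t) from the Streeter–Phelps equation and solving for t gives
t_c = ln[(k_2/k_d)(1 − D₀(k_2−k_d)/(k_d L₀))] / (k_2−k_d).
Here k_2−k_d = 1.515 d⁻¹ and 1 − D₀(k_2−k_d)/(k_d L₀) = 1 − 0.843×1.515/(0.285×26.6) = 0.8315, so
t_c = ln(6.316 × 0.8315) / 1.515 = 1.659 / 1.515 = 1.095 d.
L(t_c) = L₀ e^(−k_d t_c) = 26.6 × 0.7320 = 19.47 mg/L, and at the critical point k_2 D_c = k_d L, so D_c = (0.285/1.80) × 19.47 = 3.083 mg/L.
x_c = v t_c = 0.864 m/s × 1.095 d × 86400 s/d = 81720 m ≈ 81.7 km.

t_c ≈ 1.09 d; D_c ≈ 3.08 mg/L; x_c ≈ 81.7 km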